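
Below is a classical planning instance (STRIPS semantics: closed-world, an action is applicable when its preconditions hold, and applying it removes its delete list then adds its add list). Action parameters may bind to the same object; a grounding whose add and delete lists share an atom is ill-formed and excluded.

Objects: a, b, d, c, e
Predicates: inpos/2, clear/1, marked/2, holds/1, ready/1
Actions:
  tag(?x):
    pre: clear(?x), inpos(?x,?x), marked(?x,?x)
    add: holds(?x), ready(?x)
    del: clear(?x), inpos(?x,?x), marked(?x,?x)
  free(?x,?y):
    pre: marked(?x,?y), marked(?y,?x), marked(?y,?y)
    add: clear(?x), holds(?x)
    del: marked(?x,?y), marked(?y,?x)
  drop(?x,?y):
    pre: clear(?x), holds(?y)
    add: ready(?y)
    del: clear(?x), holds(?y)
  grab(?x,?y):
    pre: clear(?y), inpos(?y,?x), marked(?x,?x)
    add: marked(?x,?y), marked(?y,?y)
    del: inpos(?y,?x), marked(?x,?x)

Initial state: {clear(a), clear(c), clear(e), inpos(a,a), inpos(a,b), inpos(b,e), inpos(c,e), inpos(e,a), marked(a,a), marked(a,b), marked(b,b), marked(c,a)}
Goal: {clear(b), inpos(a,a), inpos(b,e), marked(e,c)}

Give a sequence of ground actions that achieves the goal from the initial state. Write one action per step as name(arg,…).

free(b,b); grab(a,e); grab(e,c)

1. free(b,b)  →  {clear(a), clear(b), clear(c), clear(e), holds(b), inpos(a,a), inpos(a,b), inpos(b,e), inpos(c,e), inpos(e,a), marked(a,a), marked(a,b), marked(c,a)}
2. grab(a,e)  →  {clear(a), clear(b), clear(c), clear(e), holds(b), inpos(a,a), inpos(a,b), inpos(b,e), inpos(c,e), marked(a,b), marked(a,e), marked(c,a), marked(e,e)}
3. grab(e,c)  →  {clear(a), clear(b), clear(c), clear(e), holds(b), inpos(a,a), inpos(a,b), inpos(b,e), marked(a,b), marked(a,e), marked(c,a), marked(c,c), marked(e,c)}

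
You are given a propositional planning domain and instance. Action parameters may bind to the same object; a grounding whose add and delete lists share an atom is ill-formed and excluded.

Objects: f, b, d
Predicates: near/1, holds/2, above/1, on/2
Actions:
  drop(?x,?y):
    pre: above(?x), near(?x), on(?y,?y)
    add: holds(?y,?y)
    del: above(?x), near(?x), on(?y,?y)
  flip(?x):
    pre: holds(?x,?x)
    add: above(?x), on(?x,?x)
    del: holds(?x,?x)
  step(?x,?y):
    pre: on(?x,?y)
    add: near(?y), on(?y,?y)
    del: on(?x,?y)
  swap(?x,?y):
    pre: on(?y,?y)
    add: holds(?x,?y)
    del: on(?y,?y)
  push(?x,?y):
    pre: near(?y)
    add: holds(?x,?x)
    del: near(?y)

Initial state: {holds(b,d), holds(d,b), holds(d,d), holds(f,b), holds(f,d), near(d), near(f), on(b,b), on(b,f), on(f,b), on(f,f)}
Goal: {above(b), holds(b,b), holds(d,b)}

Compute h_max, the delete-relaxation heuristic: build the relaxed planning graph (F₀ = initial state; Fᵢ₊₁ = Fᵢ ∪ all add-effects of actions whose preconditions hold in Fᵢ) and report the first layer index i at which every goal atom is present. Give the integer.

F0 = init (11 atoms)
F1 = F0 ∪ {above(d), holds(b,b), holds(b,f), holds(d,f), holds(f,f), near(b), on(d,d)}  (18 atoms)
F2 = F1 ∪ {above(b), above(f)}  (20 atoms)
goal ⊆ F2  ⇒  h_max = 2

2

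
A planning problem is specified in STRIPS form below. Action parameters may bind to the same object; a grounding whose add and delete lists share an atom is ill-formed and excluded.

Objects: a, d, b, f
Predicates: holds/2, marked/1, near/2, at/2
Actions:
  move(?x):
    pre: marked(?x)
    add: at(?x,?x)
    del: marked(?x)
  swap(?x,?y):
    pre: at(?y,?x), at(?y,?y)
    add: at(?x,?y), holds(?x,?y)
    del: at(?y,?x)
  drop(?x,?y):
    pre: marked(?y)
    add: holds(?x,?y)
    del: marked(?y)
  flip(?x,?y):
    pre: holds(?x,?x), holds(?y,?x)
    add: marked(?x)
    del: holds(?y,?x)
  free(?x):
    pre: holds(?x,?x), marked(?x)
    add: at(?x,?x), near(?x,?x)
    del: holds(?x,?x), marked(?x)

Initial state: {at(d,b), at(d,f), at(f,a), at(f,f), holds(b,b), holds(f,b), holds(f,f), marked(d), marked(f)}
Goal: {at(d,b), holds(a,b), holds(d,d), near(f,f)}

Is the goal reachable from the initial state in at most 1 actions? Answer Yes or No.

No

1. drop(d,d)  →  {at(d,b), at(d,f), at(f,a), at(f,f), holds(b,b), holds(d,d), holds(f,b), holds(f,f), marked(f)}
2. flip(b,b)  →  {at(d,b), at(d,f), at(f,a), at(f,f), holds(d,d), holds(f,b), holds(f,f), marked(b), marked(f)}
3. drop(a,b)  →  {at(d,b), at(d,f), at(f,a), at(f,f), holds(a,b), holds(d,d), holds(f,b), holds(f,f), marked(f)}
4. free(f)  →  {at(d,b), at(d,f), at(f,a), at(f,f), holds(a,b), holds(d,d), holds(f,b), near(f,f)}
optimal plan length = 4; 4 > 1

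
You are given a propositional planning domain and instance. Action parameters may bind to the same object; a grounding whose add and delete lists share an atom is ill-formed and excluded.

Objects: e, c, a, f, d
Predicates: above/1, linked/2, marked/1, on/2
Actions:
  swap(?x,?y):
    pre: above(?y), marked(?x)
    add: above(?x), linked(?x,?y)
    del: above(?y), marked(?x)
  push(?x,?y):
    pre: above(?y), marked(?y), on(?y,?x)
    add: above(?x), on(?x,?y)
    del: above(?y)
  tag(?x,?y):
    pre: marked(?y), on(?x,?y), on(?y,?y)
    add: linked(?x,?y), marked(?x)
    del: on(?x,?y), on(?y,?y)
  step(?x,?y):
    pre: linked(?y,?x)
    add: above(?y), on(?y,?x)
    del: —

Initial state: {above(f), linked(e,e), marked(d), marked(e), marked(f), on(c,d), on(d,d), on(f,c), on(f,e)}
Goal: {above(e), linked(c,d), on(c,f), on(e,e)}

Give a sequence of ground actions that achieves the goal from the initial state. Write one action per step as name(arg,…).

push(c,f); tag(c,d); step(e,e)

1. push(c,f)  →  {above(c), linked(e,e), marked(d), marked(e), marked(f), on(c,d), on(c,f), on(d,d), on(f,c), on(f,e)}
2. tag(c,d)  →  {above(c), linked(c,d), linked(e,e), marked(c), marked(d), marked(e), marked(f), on(c,f), on(f,c), on(f,e)}
3. step(e,e)  →  {above(c), above(e), linked(c,d), linked(e,e), marked(c), marked(d), marked(e), marked(f), on(c,f), on(e,e), on(f,c), on(f,e)}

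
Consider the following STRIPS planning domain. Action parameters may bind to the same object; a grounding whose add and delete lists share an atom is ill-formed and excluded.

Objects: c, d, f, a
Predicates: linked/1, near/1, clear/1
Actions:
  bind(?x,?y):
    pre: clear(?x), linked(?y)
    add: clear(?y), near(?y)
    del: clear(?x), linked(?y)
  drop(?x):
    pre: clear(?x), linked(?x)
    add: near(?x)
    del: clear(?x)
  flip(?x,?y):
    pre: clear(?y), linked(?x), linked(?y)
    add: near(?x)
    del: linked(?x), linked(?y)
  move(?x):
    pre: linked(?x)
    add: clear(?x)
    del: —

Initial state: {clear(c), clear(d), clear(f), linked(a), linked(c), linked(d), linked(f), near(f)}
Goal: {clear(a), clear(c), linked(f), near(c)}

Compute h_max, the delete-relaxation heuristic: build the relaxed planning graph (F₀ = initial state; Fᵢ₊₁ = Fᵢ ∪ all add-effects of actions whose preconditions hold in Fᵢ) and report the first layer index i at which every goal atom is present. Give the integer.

F0 = init (8 atoms)
F1 = F0 ∪ {clear(a), near(a), near(c), near(d)}  (12 atoms)
goal ⊆ F1  ⇒  h_max = 1

1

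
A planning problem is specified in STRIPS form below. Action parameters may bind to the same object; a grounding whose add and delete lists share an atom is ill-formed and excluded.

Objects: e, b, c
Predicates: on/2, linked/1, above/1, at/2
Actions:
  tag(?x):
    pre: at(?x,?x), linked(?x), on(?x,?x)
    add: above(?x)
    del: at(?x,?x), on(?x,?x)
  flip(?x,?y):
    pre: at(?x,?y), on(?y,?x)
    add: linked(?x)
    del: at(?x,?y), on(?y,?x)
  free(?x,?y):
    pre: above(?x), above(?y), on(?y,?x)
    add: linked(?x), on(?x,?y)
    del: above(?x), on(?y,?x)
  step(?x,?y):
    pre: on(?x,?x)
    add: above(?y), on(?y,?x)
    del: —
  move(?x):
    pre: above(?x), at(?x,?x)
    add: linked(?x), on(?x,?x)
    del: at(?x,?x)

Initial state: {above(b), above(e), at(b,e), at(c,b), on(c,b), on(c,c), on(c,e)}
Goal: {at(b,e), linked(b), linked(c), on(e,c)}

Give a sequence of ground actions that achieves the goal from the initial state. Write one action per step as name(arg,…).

step(c,e); step(c,c); free(b,c); flip(c,b)

1. step(c,e)  →  {above(b), above(e), at(b,e), at(c,b), on(c,b), on(c,c), on(c,e), on(e,c)}
2. step(c,c)  →  {above(b), above(c), above(e), at(b,e), at(c,b), on(c,b), on(c,c), on(c,e), on(e,c)}
3. free(b,c)  →  {above(c), above(e), at(b,e), at(c,b), linked(b), on(b,c), on(c,c), on(c,e), on(e,c)}
4. flip(c,b)  →  {above(c), above(e), at(b,e), linked(b), linked(c), on(c,c), on(c,e), on(e,c)}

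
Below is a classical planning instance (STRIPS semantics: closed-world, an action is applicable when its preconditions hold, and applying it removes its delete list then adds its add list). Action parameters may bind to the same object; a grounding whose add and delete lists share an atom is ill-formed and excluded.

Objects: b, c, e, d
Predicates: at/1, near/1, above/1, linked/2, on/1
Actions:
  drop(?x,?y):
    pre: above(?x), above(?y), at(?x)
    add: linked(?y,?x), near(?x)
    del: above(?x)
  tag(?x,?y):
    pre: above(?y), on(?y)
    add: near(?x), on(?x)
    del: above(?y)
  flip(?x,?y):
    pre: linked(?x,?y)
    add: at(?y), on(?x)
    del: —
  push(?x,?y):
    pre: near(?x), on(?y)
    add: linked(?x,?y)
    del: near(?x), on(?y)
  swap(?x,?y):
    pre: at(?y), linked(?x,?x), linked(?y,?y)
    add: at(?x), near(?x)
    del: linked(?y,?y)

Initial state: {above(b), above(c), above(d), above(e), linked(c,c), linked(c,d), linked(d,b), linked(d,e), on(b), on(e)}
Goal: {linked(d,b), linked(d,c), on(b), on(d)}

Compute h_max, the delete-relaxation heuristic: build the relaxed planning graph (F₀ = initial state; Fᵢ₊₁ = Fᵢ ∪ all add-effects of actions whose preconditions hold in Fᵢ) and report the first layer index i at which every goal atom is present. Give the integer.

F0 = init (10 atoms)
F1 = F0 ∪ {at(b), at(c), at(d), at(e), near(b), near(c), near(d), near(e), on(c), on(d)}  (20 atoms)
F2 = F1 ∪ {linked(b,b), linked(b,c), linked(b,d), linked(b,e), linked(c,b), linked(c,e), linked(d,c), linked(d,d), linked(e,b), linked(e,c), linked(e,d), linked(e,e)}  (32 atoms)
goal ⊆ F2  ⇒  h_max = 2

2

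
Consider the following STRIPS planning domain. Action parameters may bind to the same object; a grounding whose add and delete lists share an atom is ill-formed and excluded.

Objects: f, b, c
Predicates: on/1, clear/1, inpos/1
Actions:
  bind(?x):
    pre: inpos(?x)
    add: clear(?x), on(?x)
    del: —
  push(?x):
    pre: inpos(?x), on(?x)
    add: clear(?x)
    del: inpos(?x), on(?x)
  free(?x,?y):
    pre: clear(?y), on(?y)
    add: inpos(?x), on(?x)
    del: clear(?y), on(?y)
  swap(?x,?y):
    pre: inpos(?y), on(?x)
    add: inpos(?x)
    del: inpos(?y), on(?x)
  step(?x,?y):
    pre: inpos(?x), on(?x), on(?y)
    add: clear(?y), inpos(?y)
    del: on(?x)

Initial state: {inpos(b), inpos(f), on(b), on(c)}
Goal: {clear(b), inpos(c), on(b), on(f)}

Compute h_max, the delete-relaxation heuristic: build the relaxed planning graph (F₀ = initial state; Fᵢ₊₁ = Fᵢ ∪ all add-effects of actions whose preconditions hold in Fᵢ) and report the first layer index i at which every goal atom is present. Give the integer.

F0 = init (4 atoms)
F1 = F0 ∪ {clear(b), clear(c), clear(f), inpos(c), on(f)}  (9 atoms)
goal ⊆ F1  ⇒  h_max = 1

1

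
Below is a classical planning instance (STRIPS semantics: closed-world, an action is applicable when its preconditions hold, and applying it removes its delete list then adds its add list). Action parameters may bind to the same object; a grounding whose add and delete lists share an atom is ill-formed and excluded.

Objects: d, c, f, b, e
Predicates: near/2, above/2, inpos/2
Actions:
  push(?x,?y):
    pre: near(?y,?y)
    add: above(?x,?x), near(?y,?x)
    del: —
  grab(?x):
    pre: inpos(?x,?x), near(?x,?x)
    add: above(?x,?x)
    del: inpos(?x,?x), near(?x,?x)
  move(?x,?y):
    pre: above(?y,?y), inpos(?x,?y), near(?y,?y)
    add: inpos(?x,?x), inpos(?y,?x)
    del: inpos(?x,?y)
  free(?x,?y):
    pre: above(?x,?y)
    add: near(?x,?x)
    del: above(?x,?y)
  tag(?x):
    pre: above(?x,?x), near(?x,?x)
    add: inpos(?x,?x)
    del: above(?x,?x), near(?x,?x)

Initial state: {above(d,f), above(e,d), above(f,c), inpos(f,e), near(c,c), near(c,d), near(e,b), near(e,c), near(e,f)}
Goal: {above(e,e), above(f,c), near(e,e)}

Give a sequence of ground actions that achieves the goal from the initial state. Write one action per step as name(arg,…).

1. push(e,c)  →  {above(d,f), above(e,d), above(e,e), above(f,c), inpos(f,e), near(c,c), near(c,d), near(c,e), near(e,b), near(e,c), near(e,f)}
2. free(e,d)  →  {above(d,f), above(e,e), above(f,c), inpos(f,e), near(c,c), near(c,d), near(c,e), near(e,b), near(e,c), near(e,e), near(e,f)}

push(e,c); free(e,d)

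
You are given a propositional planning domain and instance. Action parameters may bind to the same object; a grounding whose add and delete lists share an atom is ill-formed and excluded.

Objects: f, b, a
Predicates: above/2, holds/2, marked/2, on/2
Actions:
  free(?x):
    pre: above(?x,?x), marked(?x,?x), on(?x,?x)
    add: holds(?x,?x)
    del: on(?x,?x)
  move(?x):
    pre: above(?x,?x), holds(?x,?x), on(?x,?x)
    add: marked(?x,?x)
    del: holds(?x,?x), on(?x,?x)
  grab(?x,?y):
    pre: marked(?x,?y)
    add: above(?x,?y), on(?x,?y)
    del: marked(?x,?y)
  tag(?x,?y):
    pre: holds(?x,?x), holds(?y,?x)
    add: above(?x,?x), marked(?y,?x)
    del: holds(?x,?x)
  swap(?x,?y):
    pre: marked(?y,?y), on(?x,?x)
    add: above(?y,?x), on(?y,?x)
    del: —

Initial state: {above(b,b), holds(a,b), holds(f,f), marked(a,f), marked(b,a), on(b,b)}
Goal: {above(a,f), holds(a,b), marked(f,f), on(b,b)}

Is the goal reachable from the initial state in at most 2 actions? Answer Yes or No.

Yes

1. grab(a,f)  →  {above(a,f), above(b,b), holds(a,b), holds(f,f), marked(b,a), on(a,f), on(b,b)}
2. tag(f,f)  →  {above(a,f), above(b,b), above(f,f), holds(a,b), marked(b,a), marked(f,f), on(a,f), on(b,b)}
optimal plan length = 2; 2 ≤ 2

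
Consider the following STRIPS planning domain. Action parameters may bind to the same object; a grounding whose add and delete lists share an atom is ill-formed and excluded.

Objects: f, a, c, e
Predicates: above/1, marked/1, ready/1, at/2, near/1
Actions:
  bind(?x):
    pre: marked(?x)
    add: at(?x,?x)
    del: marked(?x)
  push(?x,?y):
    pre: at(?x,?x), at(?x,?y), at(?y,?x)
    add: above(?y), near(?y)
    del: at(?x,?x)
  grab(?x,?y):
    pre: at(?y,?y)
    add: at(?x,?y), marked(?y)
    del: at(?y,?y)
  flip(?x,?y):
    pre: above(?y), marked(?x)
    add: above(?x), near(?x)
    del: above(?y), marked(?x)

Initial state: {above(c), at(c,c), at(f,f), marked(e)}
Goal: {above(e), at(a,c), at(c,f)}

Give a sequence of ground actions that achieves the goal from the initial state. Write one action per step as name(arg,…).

grab(a,c); grab(c,f); flip(e,c)

1. grab(a,c)  →  {above(c), at(a,c), at(f,f), marked(c), marked(e)}
2. grab(c,f)  →  {above(c), at(a,c), at(c,f), marked(c), marked(e), marked(f)}
3. flip(e,c)  →  {above(e), at(a,c), at(c,f), marked(c), marked(f), near(e)}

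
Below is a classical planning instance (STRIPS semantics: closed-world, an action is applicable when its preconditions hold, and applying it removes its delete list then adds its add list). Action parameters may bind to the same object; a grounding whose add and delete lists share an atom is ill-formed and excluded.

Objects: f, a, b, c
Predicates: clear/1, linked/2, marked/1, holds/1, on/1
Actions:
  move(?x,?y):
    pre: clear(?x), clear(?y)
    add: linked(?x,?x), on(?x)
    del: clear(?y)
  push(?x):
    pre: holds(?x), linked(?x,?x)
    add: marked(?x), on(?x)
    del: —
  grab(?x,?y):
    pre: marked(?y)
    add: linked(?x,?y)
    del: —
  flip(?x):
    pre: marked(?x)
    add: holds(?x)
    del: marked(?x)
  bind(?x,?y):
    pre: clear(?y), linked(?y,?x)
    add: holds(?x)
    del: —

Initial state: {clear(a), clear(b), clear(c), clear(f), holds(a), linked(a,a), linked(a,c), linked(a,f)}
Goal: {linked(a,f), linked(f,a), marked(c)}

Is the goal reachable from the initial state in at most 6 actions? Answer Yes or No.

1. move(c,f)  →  {clear(a), clear(b), clear(c), holds(a), linked(a,a), linked(a,c), linked(a,f), linked(c,c), on(c)}
2. push(a)  →  {clear(a), clear(b), clear(c), holds(a), linked(a,a), linked(a,c), linked(a,f), linked(c,c), marked(a), on(a), on(c)}
3. grab(f,a)  →  {clear(a), clear(b), clear(c), holds(a), linked(a,a), linked(a,c), linked(a,f), linked(c,c), linked(f,a), marked(a), on(a), on(c)}
4. bind(c,a)  →  {clear(a), clear(b), clear(c), holds(a), holds(c), linked(a,a), linked(a,c), linked(a,f), linked(c,c), linked(f,a), marked(a), on(a), on(c)}
5. push(c)  →  {clear(a), clear(b), clear(c), holds(a), holds(c), linked(a,a), linked(a,c), linked(a,f), linked(c,c), linked(f,a), marked(a), marked(c), on(a), on(c)}
optimal plan length = 5; 5 ≤ 6

Yes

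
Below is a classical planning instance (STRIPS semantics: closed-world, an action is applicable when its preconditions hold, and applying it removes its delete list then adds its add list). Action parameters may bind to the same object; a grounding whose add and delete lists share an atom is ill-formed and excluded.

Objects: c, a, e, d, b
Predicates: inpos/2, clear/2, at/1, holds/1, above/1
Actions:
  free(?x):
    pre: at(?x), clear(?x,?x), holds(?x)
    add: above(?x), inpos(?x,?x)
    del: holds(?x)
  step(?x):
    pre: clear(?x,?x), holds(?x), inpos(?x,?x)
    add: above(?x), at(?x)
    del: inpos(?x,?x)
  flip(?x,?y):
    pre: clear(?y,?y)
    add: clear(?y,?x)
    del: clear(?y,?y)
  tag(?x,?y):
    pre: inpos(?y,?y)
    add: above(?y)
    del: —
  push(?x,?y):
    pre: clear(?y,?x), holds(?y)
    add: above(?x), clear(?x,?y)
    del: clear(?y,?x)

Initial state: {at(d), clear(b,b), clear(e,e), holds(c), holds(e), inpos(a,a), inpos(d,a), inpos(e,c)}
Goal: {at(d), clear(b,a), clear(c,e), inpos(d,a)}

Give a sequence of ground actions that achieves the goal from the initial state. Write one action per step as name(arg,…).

1. flip(c,e)  →  {at(d), clear(b,b), clear(e,c), holds(c), holds(e), inpos(a,a), inpos(d,a), inpos(e,c)}
2. flip(a,b)  →  {at(d), clear(b,a), clear(e,c), holds(c), holds(e), inpos(a,a), inpos(d,a), inpos(e,c)}
3. push(c,e)  →  {above(c), at(d), clear(b,a), clear(c,e), holds(c), holds(e), inpos(a,a), inpos(d,a), inpos(e,c)}

flip(c,e); flip(a,b); push(c,e)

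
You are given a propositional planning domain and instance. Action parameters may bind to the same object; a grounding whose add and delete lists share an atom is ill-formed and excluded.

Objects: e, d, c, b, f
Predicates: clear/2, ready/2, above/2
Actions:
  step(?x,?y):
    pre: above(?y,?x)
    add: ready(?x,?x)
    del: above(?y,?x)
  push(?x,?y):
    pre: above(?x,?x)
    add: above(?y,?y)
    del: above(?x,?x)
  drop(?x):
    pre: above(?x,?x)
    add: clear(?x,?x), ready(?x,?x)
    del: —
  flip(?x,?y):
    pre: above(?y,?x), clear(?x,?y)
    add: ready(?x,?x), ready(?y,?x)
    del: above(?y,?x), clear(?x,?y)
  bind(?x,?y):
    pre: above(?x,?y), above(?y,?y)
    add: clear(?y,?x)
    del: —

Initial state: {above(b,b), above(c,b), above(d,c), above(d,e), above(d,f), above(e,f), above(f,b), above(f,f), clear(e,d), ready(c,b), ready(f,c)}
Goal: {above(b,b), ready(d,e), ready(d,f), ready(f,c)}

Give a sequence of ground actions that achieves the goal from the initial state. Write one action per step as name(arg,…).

flip(e,d); bind(d,f); flip(f,d)

1. flip(e,d)  →  {above(b,b), above(c,b), above(d,c), above(d,f), above(e,f), above(f,b), above(f,f), ready(c,b), ready(d,e), ready(e,e), ready(f,c)}
2. bind(d,f)  →  {above(b,b), above(c,b), above(d,c), above(d,f), above(e,f), above(f,b), above(f,f), clear(f,d), ready(c,b), ready(d,e), ready(e,e), ready(f,c)}
3. flip(f,d)  →  {above(b,b), above(c,b), above(d,c), above(e,f), above(f,b), above(f,f), ready(c,b), ready(d,e), ready(d,f), ready(e,e), ready(f,c), ready(f,f)}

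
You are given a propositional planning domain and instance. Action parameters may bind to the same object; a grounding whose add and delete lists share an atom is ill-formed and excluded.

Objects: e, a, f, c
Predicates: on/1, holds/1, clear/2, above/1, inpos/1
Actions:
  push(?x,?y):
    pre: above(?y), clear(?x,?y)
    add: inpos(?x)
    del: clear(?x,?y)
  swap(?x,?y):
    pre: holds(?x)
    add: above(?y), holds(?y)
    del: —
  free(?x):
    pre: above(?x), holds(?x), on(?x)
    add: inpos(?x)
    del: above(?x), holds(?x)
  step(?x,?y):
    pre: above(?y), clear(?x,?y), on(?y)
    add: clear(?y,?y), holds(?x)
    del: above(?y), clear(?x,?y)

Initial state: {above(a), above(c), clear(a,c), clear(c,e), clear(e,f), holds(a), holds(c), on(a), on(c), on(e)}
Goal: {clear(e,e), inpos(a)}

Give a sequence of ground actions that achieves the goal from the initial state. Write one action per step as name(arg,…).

1. push(a,c)  →  {above(a), above(c), clear(c,e), clear(e,f), holds(a), holds(c), inpos(a), on(a), on(c), on(e)}
2. swap(a,e)  →  {above(a), above(c), above(e), clear(c,e), clear(e,f), holds(a), holds(c), holds(e), inpos(a), on(a), on(c), on(e)}
3. step(c,e)  →  {above(a), above(c), clear(e,e), clear(e,f), holds(a), holds(c), holds(e), inpos(a), on(a), on(c), on(e)}

push(a,c); swap(a,e); step(c,e)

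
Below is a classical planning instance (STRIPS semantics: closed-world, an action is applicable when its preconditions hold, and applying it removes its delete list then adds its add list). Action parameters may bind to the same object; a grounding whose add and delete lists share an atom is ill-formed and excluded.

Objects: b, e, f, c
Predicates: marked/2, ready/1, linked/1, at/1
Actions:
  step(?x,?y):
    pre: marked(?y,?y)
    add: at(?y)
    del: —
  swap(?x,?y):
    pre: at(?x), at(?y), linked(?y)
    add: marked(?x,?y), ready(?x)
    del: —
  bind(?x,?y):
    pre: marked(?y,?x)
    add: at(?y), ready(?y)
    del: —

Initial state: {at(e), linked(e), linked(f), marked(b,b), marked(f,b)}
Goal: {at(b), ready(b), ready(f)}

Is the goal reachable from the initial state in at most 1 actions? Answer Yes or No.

1. bind(b,b)  →  {at(b), at(e), linked(e), linked(f), marked(b,b), marked(f,b), ready(b)}
2. bind(b,f)  →  {at(b), at(e), at(f), linked(e), linked(f), marked(b,b), marked(f,b), ready(b), ready(f)}
optimal plan length = 2; 2 > 1

No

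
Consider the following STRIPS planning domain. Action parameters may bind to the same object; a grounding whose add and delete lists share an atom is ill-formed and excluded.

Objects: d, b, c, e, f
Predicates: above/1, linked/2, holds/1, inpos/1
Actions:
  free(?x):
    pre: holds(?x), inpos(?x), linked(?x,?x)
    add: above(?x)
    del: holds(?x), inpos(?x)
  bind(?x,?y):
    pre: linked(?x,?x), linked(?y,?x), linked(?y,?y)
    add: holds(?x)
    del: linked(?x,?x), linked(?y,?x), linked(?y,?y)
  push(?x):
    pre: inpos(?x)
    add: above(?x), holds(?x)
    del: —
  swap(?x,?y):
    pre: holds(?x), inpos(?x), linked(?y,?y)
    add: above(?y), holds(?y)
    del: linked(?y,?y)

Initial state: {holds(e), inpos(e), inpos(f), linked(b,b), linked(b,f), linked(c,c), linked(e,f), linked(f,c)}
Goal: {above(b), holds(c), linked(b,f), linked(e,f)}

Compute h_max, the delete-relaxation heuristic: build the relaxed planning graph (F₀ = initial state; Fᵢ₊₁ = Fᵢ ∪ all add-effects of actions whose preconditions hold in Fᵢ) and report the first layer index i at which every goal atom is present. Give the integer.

F0 = init (8 atoms)
F1 = F0 ∪ {above(b), above(c), above(e), above(f), holds(b), holds(c), holds(f)}  (15 atoms)
goal ⊆ F1  ⇒  h_max = 1

1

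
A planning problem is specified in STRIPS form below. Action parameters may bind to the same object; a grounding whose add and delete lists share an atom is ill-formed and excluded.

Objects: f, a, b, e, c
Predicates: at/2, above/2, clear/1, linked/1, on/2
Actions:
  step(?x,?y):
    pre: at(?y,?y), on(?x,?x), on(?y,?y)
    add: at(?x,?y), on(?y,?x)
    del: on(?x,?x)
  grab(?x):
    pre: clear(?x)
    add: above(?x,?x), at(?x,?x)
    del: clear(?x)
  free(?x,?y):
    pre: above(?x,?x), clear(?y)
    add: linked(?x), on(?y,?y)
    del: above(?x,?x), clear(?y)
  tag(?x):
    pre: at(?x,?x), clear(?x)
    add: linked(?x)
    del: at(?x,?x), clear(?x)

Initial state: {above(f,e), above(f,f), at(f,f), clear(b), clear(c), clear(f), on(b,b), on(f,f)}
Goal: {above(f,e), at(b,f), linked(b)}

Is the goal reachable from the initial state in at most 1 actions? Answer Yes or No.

No

1. step(b,f)  →  {above(f,e), above(f,f), at(b,f), at(f,f), clear(b), clear(c), clear(f), on(f,b), on(f,f)}
2. grab(b)  →  {above(b,b), above(f,e), above(f,f), at(b,b), at(b,f), at(f,f), clear(c), clear(f), on(f,b), on(f,f)}
3. free(b,f)  →  {above(f,e), above(f,f), at(b,b), at(b,f), at(f,f), clear(c), linked(b), on(f,b), on(f,f)}
optimal plan length = 3; 3 > 1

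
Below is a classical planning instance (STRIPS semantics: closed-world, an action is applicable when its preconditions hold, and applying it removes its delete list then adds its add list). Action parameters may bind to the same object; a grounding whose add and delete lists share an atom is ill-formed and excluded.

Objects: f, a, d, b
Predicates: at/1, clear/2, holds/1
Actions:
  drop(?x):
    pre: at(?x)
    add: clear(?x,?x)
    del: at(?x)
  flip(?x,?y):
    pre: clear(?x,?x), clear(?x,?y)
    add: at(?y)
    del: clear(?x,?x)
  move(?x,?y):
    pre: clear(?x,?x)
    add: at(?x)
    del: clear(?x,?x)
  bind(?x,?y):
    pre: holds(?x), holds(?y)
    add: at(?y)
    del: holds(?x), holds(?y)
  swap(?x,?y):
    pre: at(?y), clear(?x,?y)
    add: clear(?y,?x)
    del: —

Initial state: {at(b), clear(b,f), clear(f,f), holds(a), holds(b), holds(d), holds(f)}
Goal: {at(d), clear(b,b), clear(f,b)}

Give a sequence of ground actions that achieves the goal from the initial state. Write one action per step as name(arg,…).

drop(b); flip(f,f); bind(f,d); swap(b,f)

1. drop(b)  →  {clear(b,b), clear(b,f), clear(f,f), holds(a), holds(b), holds(d), holds(f)}
2. flip(f,f)  →  {at(f), clear(b,b), clear(b,f), holds(a), holds(b), holds(d), holds(f)}
3. bind(f,d)  →  {at(d), at(f), clear(b,b), clear(b,f), holds(a), holds(b)}
4. swap(b,f)  →  {at(d), at(f), clear(b,b), clear(b,f), clear(f,b), holds(a), holds(b)}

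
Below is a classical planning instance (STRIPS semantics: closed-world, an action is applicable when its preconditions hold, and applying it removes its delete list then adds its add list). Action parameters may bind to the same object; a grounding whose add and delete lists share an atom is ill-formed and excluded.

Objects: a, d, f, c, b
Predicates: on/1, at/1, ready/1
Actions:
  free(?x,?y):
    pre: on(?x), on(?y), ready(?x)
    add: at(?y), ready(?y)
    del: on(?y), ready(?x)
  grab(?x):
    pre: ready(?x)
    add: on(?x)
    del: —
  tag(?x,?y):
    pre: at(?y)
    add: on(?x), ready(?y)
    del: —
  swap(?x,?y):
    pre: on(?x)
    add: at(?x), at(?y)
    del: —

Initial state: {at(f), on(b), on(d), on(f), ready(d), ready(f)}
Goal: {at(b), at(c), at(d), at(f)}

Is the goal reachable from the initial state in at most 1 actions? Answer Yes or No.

1. free(d,b)  →  {at(b), at(f), on(d), on(f), ready(b), ready(f)}
2. swap(d,c)  →  {at(b), at(c), at(d), at(f), on(d), on(f), ready(b), ready(f)}
optimal plan length = 2; 2 > 1

No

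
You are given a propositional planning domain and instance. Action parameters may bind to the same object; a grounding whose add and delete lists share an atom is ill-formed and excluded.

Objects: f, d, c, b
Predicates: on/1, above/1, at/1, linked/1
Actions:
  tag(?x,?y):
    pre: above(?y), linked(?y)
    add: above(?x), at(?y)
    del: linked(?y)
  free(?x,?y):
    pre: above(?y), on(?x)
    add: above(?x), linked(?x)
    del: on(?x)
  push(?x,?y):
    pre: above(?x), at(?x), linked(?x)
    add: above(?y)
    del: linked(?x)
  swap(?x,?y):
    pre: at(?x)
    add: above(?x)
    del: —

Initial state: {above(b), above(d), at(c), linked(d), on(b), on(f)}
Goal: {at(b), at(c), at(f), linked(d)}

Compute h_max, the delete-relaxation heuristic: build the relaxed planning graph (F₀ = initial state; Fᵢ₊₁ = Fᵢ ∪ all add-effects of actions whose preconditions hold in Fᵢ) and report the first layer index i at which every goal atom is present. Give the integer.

2

F0 = init (6 atoms)
F1 = F0 ∪ {above(c), above(f), at(d), linked(b), linked(f)}  (11 atoms)
F2 = F1 ∪ {at(b), at(f)}  (13 atoms)
goal ⊆ F2  ⇒  h_max = 2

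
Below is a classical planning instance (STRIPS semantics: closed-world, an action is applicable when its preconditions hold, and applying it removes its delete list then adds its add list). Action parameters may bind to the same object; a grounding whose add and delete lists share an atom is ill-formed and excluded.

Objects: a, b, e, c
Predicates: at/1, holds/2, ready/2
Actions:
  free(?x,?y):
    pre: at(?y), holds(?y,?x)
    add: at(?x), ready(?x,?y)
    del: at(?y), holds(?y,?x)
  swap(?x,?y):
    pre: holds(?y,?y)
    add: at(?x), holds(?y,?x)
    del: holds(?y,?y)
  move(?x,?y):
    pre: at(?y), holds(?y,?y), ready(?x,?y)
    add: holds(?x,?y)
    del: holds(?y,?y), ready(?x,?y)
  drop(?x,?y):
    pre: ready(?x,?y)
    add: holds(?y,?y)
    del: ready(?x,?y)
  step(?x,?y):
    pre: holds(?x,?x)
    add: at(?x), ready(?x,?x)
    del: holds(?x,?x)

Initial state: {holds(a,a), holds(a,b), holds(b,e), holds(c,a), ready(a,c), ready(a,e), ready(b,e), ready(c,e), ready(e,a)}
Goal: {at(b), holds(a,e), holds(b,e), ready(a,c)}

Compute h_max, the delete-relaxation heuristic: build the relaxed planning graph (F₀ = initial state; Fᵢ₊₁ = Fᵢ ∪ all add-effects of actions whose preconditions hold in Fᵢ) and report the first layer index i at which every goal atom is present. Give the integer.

F0 = init (9 atoms)
F1 = F0 ∪ {at(a), at(b), at(c), at(e), holds(a,c), holds(a,e), holds(c,c), holds(e,e), ready(a,a)}  (18 atoms)
goal ⊆ F1  ⇒  h_max = 1

1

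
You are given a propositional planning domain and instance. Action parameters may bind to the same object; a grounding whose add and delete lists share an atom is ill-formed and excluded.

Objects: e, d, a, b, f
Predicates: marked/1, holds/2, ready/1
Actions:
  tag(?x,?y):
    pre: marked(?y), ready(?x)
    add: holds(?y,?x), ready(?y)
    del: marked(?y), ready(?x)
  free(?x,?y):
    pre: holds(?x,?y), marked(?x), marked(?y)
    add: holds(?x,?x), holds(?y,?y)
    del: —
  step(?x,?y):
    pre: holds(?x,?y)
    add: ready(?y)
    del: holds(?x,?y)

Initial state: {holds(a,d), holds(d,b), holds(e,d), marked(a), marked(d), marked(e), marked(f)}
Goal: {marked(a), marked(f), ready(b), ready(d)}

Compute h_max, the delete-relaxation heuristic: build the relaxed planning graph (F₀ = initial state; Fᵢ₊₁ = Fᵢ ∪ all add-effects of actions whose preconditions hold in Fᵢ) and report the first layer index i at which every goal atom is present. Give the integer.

F0 = init (7 atoms)
F1 = F0 ∪ {holds(a,a), holds(d,d), holds(e,e), ready(b), ready(d)}  (12 atoms)
goal ⊆ F1  ⇒  h_max = 1

1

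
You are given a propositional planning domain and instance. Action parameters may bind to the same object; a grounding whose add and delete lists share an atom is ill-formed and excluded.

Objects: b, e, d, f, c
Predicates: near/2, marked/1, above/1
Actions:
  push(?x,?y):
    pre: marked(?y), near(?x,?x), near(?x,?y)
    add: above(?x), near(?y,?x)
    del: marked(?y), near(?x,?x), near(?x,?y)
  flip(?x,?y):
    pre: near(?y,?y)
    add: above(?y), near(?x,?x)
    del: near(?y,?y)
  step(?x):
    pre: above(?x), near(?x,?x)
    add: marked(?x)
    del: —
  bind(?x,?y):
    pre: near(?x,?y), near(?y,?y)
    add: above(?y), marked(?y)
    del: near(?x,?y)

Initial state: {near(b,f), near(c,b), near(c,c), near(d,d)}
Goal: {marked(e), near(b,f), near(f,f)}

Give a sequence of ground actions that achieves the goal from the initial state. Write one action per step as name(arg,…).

flip(e,d); flip(f,c); bind(e,e)

1. flip(e,d)  →  {above(d), near(b,f), near(c,b), near(c,c), near(e,e)}
2. flip(f,c)  →  {above(c), above(d), near(b,f), near(c,b), near(e,e), near(f,f)}
3. bind(e,e)  →  {above(c), above(d), above(e), marked(e), near(b,f), near(c,b), near(f,f)}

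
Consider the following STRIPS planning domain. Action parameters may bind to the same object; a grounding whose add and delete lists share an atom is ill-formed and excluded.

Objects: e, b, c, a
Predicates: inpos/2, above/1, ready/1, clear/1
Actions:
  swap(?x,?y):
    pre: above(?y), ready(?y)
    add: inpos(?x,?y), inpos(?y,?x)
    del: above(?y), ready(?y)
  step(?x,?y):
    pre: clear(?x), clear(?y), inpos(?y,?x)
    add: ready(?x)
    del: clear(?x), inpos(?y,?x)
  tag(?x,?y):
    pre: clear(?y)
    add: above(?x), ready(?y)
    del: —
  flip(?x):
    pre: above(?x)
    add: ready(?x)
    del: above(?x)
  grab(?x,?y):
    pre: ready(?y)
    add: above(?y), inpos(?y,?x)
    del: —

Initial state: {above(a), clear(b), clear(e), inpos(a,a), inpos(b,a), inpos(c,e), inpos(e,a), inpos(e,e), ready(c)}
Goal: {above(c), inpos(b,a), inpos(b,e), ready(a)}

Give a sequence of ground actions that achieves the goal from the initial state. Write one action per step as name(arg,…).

1. tag(c,b)  →  {above(a), above(c), clear(b), clear(e), inpos(a,a), inpos(b,a), inpos(c,e), inpos(e,a), inpos(e,e), ready(b), ready(c)}
2. flip(a)  →  {above(c), clear(b), clear(e), inpos(a,a), inpos(b,a), inpos(c,e), inpos(e,a), inpos(e,e), ready(a), ready(b), ready(c)}
3. grab(e,b)  →  {above(b), above(c), clear(b), clear(e), inpos(a,a), inpos(b,a), inpos(b,e), inpos(c,e), inpos(e,a), inpos(e,e), ready(a), ready(b), ready(c)}

tag(c,b); flip(a); grab(e,b)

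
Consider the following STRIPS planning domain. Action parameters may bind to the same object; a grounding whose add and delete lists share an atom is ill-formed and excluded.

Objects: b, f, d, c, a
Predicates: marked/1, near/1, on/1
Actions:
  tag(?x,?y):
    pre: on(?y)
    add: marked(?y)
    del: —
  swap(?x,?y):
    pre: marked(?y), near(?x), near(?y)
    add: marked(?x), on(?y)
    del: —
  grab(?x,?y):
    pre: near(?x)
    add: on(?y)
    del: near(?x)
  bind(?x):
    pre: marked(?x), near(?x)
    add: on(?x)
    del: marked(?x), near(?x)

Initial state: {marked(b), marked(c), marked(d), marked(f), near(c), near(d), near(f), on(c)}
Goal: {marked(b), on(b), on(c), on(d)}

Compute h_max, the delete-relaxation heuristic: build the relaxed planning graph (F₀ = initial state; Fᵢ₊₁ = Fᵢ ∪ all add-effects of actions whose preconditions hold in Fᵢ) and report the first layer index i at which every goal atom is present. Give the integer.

1

F0 = init (8 atoms)
F1 = F0 ∪ {on(a), on(b), on(d), on(f)}  (12 atoms)
goal ⊆ F1  ⇒  h_max = 1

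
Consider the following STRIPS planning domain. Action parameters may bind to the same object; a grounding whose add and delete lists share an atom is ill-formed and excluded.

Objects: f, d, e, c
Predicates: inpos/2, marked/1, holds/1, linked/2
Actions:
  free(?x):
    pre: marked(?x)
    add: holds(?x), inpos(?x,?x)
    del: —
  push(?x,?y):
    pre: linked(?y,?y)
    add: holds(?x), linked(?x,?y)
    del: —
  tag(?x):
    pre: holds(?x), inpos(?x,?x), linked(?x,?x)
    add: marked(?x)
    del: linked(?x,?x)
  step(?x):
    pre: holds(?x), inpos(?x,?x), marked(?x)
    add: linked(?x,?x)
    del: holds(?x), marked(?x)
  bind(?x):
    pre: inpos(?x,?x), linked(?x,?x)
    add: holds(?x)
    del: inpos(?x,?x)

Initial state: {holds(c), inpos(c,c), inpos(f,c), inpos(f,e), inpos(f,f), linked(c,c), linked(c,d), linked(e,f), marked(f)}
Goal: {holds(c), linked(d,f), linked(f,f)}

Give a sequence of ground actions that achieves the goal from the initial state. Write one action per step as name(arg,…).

free(f); step(f); push(d,f)

1. free(f)  →  {holds(c), holds(f), inpos(c,c), inpos(f,c), inpos(f,e), inpos(f,f), linked(c,c), linked(c,d), linked(e,f), marked(f)}
2. step(f)  →  {holds(c), inpos(c,c), inpos(f,c), inpos(f,e), inpos(f,f), linked(c,c), linked(c,d), linked(e,f), linked(f,f)}
3. push(d,f)  →  {holds(c), holds(d), inpos(c,c), inpos(f,c), inpos(f,e), inpos(f,f), linked(c,c), linked(c,d), linked(d,f), linked(e,f), linked(f,f)}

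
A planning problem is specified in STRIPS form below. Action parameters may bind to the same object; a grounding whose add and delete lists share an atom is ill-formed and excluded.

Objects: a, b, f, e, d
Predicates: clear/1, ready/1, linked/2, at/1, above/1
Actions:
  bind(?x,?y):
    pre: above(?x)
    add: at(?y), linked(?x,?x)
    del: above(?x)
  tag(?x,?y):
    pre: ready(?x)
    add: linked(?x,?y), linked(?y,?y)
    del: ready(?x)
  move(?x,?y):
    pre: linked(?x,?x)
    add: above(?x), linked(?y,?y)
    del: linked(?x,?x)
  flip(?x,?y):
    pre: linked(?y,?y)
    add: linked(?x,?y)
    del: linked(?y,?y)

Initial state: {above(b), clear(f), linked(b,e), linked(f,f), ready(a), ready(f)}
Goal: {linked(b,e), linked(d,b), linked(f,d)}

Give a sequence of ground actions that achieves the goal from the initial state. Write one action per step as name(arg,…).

1. bind(b,a)  →  {at(a), clear(f), linked(b,b), linked(b,e), linked(f,f), ready(a), ready(f)}
2. tag(f,d)  →  {at(a), clear(f), linked(b,b), linked(b,e), linked(d,d), linked(f,d), linked(f,f), ready(a)}
3. flip(d,b)  →  {at(a), clear(f), linked(b,e), linked(d,b), linked(d,d), linked(f,d), linked(f,f), ready(a)}

bind(b,a); tag(f,d); flip(d,b)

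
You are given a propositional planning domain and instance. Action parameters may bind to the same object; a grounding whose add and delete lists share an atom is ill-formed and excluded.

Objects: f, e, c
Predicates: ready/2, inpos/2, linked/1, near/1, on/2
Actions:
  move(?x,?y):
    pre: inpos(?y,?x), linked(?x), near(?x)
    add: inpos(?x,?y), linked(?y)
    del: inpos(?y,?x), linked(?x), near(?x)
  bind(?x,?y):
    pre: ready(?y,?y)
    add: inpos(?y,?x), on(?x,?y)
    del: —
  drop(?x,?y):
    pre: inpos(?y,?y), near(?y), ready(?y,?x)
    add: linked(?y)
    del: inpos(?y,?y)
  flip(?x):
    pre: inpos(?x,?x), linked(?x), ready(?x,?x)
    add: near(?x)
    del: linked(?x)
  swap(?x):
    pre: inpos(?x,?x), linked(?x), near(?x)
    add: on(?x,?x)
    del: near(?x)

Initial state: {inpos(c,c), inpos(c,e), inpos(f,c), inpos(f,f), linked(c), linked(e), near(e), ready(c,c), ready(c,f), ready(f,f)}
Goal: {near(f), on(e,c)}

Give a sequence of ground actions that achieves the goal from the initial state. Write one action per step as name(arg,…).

bind(e,f); move(e,f); bind(e,c); flip(f)

1. bind(e,f)  →  {inpos(c,c), inpos(c,e), inpos(f,c), inpos(f,e), inpos(f,f), linked(c), linked(e), near(e), on(e,f), ready(c,c), ready(c,f), ready(f,f)}
2. move(e,f)  →  {inpos(c,c), inpos(c,e), inpos(e,f), inpos(f,c), inpos(f,f), linked(c), linked(f), on(e,f), ready(c,c), ready(c,f), ready(f,f)}
3. bind(e,c)  →  {inpos(c,c), inpos(c,e), inpos(e,f), inpos(f,c), inpos(f,f), linked(c), linked(f), on(e,c), on(e,f), ready(c,c), ready(c,f), ready(f,f)}
4. flip(f)  →  {inpos(c,c), inpos(c,e), inpos(e,f), inpos(f,c), inpos(f,f), linked(c), near(f), on(e,c), on(e,f), ready(c,c), ready(c,f), ready(f,f)}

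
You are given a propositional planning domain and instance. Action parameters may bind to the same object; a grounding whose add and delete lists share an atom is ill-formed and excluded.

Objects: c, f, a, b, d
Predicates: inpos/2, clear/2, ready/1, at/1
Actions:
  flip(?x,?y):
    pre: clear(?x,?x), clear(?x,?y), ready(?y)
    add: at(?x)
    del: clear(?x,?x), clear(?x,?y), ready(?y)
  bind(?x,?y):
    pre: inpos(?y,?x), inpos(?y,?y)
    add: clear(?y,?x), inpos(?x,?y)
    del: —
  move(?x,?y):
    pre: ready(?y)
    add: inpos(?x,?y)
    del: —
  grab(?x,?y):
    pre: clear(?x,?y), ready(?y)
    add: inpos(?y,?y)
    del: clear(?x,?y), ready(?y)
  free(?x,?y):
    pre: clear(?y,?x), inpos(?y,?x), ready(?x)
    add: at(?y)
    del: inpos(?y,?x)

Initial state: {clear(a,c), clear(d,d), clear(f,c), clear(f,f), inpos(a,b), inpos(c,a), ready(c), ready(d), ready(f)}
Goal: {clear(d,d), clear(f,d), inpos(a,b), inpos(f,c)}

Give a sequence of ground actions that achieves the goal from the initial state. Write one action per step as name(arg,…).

1. move(f,c)  →  {clear(a,c), clear(d,d), clear(f,c), clear(f,f), inpos(a,b), inpos(c,a), inpos(f,c), ready(c), ready(d), ready(f)}
2. move(f,f)  →  {clear(a,c), clear(d,d), clear(f,c), clear(f,f), inpos(a,b), inpos(c,a), inpos(f,c), inpos(f,f), ready(c), ready(d), ready(f)}
3. move(f,d)  →  {clear(a,c), clear(d,d), clear(f,c), clear(f,f), inpos(a,b), inpos(c,a), inpos(f,c), inpos(f,d), inpos(f,f), ready(c), ready(d), ready(f)}
4. bind(d,f)  →  {clear(a,c), clear(d,d), clear(f,c), clear(f,d), clear(f,f), inpos(a,b), inpos(c,a), inpos(d,f), inpos(f,c), inpos(f,d), inpos(f,f), ready(c), ready(d), ready(f)}

move(f,c); move(f,f); move(f,d); bind(d,f)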